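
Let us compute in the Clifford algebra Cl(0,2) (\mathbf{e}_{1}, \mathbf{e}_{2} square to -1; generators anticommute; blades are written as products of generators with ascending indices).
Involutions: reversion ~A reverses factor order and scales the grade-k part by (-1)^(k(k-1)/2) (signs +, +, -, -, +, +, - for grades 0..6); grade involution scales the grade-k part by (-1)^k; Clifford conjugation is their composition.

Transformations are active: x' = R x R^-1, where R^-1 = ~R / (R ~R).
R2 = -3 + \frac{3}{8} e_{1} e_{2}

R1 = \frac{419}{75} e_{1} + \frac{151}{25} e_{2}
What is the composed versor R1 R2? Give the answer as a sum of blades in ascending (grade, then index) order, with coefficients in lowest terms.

Distribute over the terms of R1 (each basis-blade product reordered to ascending indices, repeated generators contracted through their squares):
(\frac{419}{75} e_{1}) R2 = -\frac{419}{25} e_{1} - \frac{419}{200} e_{2}
(\frac{151}{25} e_{2}) R2 = \frac{453}{200} e_{1} - \frac{453}{25} e_{2}
Summing the partial products and collecting blades:
Answer: -\frac{2899}{200} e_{1} - \frac{4043}{200} e_{2}


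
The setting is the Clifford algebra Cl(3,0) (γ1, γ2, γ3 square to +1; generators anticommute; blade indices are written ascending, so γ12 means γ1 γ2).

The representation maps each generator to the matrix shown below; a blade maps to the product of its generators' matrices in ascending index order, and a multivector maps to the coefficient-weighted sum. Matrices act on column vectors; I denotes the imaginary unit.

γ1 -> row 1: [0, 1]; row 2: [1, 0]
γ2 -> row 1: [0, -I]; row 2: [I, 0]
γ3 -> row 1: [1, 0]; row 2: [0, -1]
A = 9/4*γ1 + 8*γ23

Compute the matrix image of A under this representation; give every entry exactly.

Bivector images (products of the table entries): rho(γ23) = rho(γ2)rho(γ3) = row 1: [0, I]; row 2: [I, 0].
M = (9/4)*rho(γ1) + (8)*rho(γ23), summed entrywise:
Answer: row 1: [0, 9/4 + 8*I]; row 2: [9/4 + 8*I, 0]


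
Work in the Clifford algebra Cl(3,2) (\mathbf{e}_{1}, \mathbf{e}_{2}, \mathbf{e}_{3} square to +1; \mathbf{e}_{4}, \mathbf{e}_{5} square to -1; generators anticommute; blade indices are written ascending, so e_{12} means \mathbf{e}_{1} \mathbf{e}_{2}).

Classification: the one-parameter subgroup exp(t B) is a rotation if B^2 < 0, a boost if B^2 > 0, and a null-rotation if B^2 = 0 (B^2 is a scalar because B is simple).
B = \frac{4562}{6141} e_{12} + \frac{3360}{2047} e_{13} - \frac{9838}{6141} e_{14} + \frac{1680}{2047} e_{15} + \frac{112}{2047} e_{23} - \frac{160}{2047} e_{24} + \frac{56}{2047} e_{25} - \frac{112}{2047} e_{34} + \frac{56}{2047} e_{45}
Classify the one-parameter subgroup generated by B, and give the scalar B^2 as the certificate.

B^2 term by term: the squares give (\frac{4562}{6141})^2*(e_{12})^2 + (\frac{3360}{2047})^2*(e_{13})^2 + (-\frac{9838}{6141})^2*(e_{14})^2 + (\frac{1680}{2047})^2*(e_{15})^2 + (\frac{112}{2047})^2*(e_{23})^2 + (-\frac{160}{2047})^2*(e_{24})^2 + (\frac{56}{2047})^2*(e_{25})^2 + (-\frac{112}{2047})^2*(e_{34})^2 + (\frac{56}{2047})^2*(e_{45})^2 = \frac{20811844}{37711881}*(-1) + \frac{11289600}{4190209}*(-1) + \frac{96786244}{37711881}*(+1) + \frac{2822400}{4190209}*(+1) + \frac{12544}{4190209}*(-1) + \frac{25600}{4190209}*(+1) + \frac{3136}{4190209}*(+1) + \frac{12544}{4190209}*(+1) + \frac{3136}{4190209}*(-1) = 0 (each basis 2-blade squares to minus the product of its generators' squares); cross terms between blades sharing an index anticommute and cancel; the commuting (index-disjoint) pairs give grade-4 terms 2*c*c'*(blade product), which cancel blade by blade — e_{1234}: -\frac{1021888}{12570627} + \frac{1075200}{4190209} - \frac{2203712}{12570627} = 0; e_{1235}: -\frac{376320}{4190209} + \frac{376320}{4190209} = 0; e_{1245}: \frac{510944}{12570627} + \frac{1101856}{12570627} - \frac{537600}{4190209} = 0; e_{1345}: \frac{376320}{4190209} - \frac{376320}{4190209} = 0; e_{2345}: \frac{12544}{4190209} - \frac{12544}{4190209} = 0 — confirming B is simple. So B^2 = 0.
Answer: null-rotation, certificate B^2 = 0. Key observation: B^2 = 0 is a conjugation invariant, so its sign decides the class regardless of the surface form of B.


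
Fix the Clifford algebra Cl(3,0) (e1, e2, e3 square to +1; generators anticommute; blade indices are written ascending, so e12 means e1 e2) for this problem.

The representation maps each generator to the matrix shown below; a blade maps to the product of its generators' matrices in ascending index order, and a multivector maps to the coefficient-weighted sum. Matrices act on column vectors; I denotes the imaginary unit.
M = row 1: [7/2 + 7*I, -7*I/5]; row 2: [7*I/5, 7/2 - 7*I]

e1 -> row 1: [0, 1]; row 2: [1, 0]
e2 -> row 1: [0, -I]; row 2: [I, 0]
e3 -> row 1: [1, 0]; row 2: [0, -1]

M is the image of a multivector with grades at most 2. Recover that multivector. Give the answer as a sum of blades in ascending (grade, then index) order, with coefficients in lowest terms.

Method: 1, rho(e1), rho(e2), rho(e3) form a trace-orthogonal basis of the 2x2 complex matrices (tr(X Y) = 2 if X = Y, else 0), so M = m0*1 + m1*rho(e1) + m2*rho(e2) + m3*rho(e3) with m0 = tr(M)/2 = 7/2, m1 = tr(M rho(e1))/2 = 0, m2 = tr(M rho(e2))/2 = 7/5, m3 = tr(M rho(e3))/2 = 7*I.
Multiplying table entries, the bivector images are rho(e12) = I*rho(e3), rho(e13) = -I*rho(e2), rho(e23) = I*rho(e1); with real blade coefficients the real parts of m0..m3 are the coefficients of 1, e1, e2, e3 and the imaginary parts give the bivectors (e23: Im m1, e13: -Im m2, e12: Im m3).
Answer: 7/2 + 7/5*e2 + 7*e12


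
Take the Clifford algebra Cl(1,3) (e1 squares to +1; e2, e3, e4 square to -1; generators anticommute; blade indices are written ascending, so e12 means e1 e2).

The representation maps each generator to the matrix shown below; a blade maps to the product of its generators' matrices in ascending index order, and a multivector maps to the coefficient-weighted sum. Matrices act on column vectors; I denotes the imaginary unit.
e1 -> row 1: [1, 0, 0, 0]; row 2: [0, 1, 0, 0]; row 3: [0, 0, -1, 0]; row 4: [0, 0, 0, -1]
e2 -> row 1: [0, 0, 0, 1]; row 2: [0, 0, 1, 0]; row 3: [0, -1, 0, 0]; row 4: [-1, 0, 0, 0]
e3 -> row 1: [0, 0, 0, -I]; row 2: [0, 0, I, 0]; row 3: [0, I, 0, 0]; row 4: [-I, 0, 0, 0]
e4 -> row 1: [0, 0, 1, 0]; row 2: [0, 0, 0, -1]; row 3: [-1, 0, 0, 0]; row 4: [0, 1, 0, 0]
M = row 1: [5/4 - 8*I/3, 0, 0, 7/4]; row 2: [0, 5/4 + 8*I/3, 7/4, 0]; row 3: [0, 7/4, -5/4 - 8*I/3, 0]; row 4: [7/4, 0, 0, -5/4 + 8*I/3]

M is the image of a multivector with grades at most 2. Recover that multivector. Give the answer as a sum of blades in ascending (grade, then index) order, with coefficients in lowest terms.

Method: the blade images are trace-orthogonal — tr(rho(e_A) rho(e_B)^-1) = 4 if A = B and 0 otherwise — and rho(e_A)^-1 = (e_A)^2 * rho(e_A) with (e_A)^2 = +1 or -1, so the coefficient of e_A in the preimage is (e_A)^2 * tr(M rho(e_A))/4.
Nonzero projections over blades of grade <= 2: e1: (e1)^2 = +1, tr(M rho(e1)) = 5, coefficient 5/4; e12: (e12)^2 = +1, tr(M rho(e12)) = 7, coefficient 7/4; e23: (e23)^2 = -1, tr(M rho(e23)) = -32/3, coefficient 8/3. Every other blade of grade <= 2 projects to 0.
Answer: 5/4*e1 + 7/4*e12 + 8/3*e23


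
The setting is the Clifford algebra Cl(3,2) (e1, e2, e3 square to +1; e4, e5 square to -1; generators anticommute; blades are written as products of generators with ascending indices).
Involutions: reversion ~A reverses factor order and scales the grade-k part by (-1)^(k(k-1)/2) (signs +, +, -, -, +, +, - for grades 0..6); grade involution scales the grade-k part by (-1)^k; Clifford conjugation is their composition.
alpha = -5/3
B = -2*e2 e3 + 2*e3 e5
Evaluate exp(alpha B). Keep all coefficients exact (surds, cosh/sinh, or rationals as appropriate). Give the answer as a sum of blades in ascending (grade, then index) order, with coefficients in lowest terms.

B^2 term by term: the squares give (-2)^2*(e2 e3)^2 + (2)^2*(e3 e5)^2 = 4*(-1) + 4*(+1) = 0 (each basis 2-blade squares to minus the product of its generators' squares); cross terms between blades sharing an index anticommute and cancel. So B^2 = 0.
B^2 = 0, so the series closes: exp(alpha B) = 1 + alpha B (parabolic case).
Answer: 1 + 10/3*e2 e3 - 10/3*e3 e5


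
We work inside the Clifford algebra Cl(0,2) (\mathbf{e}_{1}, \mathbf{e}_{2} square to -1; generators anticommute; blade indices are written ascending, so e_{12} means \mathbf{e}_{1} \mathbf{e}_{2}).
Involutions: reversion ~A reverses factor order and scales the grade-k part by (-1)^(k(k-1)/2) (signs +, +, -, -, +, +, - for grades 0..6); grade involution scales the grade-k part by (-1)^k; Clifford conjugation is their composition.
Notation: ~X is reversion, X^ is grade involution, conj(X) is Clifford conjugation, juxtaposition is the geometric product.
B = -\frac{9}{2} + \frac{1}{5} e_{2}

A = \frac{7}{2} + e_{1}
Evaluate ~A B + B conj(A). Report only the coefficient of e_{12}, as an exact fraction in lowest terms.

first term: -\frac{63}{4} - \frac{9}{2} e_{1} + \frac{7}{10} e_{2} + \frac{1}{5} e_{12}
second term: -\frac{63}{4} + \frac{9}{2} e_{1} + \frac{7}{10} e_{2} + \frac{1}{5} e_{12}
Answer: \frac{2}{5}


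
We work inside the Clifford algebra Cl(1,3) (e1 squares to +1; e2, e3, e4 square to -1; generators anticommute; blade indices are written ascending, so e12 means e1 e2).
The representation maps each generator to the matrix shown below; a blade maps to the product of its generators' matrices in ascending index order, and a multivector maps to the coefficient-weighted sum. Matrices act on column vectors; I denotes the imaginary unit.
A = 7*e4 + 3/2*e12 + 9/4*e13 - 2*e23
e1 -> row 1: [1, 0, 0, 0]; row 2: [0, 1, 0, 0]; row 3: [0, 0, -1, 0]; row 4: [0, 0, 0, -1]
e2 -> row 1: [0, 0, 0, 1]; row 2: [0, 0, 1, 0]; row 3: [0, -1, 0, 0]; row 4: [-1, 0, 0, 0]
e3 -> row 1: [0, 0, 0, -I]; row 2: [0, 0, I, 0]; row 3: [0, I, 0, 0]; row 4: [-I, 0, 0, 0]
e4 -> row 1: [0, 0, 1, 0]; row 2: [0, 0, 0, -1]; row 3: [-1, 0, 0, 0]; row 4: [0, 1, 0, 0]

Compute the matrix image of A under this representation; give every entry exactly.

Bivector images (products of the table entries): rho(e12) = rho(e1)rho(e2) = row 1: [0, 0, 0, 1]; row 2: [0, 0, 1, 0]; row 3: [0, 1, 0, 0]; row 4: [1, 0, 0, 0]; rho(e13) = rho(e1)rho(e3) = row 1: [0, 0, 0, -I]; row 2: [0, 0, I, 0]; row 3: [0, -I, 0, 0]; row 4: [I, 0, 0, 0]; rho(e23) = rho(e2)rho(e3) = row 1: [-I, 0, 0, 0]; row 2: [0, I, 0, 0]; row 3: [0, 0, -I, 0]; row 4: [0, 0, 0, I].
M = (7)*rho(e4) + (3/2)*rho(e12) + (9/4)*rho(e13) + (-2)*rho(e23), summed entrywise:
Answer: row 1: [2*I, 0, 7, 3/2 - 9*I/4]; row 2: [0, -2*I, 3/2 + 9*I/4, -7]; row 3: [-7, 3/2 - 9*I/4, 2*I, 0]; row 4: [3/2 + 9*I/4, 7, 0, -2*I]


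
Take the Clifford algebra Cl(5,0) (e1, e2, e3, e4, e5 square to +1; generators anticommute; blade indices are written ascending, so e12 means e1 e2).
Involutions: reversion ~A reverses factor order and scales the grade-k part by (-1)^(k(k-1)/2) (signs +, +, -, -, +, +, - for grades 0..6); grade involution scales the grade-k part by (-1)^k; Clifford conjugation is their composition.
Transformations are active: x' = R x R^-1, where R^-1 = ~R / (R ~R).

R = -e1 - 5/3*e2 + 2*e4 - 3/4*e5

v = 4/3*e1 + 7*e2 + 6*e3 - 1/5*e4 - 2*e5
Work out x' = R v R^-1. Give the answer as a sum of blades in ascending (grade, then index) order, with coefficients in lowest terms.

~R = -e1 - 5/3*e2 + 2*e4 - 3/4*e5, and R ~R = 1201/144, so R^-1 = ~R / (1201/144).
R v = -119/10 - 43/9*e12 - 6*e13 - 37/15*e14 + 3*e15 - 10*e23 - 41/3*e24 + 103/12*e25 - 12*e34 + 9/2*e35 - 83/20*e45
Answer: 27388/18015*e1 - 2695/1201*e2 - 6*e3 - 33071/6005*e4 + 24862/6005*e5


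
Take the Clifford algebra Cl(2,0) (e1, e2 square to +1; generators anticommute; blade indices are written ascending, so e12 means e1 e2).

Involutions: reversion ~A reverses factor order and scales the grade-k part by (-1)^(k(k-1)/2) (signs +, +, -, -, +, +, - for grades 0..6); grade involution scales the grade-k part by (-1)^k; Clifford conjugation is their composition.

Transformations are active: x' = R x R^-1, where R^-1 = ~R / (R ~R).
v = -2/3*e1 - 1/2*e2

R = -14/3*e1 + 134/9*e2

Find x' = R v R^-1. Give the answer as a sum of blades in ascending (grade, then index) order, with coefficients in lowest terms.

~R = -14/3*e1 + 134/9*e2, and R ~R = 19720/81, so R^-1 = ~R / (19720/81).
R v = -13/3 + 331/27*e12
Answer: 12317/14790*e1 - 74/2465*e2


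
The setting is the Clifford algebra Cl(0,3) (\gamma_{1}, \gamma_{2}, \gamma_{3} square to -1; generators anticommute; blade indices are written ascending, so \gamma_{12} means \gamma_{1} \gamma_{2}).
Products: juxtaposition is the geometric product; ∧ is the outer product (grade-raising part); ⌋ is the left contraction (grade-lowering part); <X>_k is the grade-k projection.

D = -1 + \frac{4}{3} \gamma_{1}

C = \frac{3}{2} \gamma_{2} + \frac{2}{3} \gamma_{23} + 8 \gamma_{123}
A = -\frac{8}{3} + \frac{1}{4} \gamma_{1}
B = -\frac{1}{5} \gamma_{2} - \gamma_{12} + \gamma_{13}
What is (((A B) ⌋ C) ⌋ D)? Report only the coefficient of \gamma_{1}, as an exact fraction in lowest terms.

step 1: \frac{47}{60} \gamma_{2} - \frac{1}{4} \gamma_{3} + \frac{157}{60} \gamma_{12} - \frac{8}{3} \gamma_{13}
step 2: -\frac{47}{40} - \frac{43}{2} \gamma_{2} - \frac{1931}{90} \gamma_{3} + 2 \gamma_{12} + \frac{94}{15} \gamma_{13}
step 3: \frac{47}{40} - \frac{47}{30} \gamma_{1}
Answer: -\frac{47}{30}


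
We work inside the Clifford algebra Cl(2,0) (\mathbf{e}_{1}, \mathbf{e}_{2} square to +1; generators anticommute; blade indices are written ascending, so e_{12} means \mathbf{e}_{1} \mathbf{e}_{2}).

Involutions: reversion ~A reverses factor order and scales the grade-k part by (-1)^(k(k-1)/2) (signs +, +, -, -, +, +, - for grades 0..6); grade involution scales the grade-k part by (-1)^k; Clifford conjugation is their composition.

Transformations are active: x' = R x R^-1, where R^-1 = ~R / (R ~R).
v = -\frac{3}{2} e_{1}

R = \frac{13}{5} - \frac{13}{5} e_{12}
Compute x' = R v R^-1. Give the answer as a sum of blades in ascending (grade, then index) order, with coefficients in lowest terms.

~R = \frac{13}{5} + \frac{13}{5} e_{12}, and R ~R = \frac{338}{25}, so R^-1 = ~R / (\frac{338}{25}).
R v = -\frac{39}{10} e_{1} - \frac{39}{10} e_{2}
Answer: -\frac{3}{2} e_{2}


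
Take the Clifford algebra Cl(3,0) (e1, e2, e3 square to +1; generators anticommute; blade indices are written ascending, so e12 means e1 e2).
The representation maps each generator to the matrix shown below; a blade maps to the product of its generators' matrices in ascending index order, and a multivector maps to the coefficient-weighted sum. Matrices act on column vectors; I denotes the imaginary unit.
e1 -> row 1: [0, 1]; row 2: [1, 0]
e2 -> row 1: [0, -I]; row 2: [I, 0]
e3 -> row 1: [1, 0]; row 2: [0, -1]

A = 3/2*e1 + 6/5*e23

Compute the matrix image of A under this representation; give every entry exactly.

Bivector images (products of the table entries): rho(e23) = rho(e2)rho(e3) = row 1: [0, I]; row 2: [I, 0].
M = (3/2)*rho(e1) + (6/5)*rho(e23), summed entrywise:
Answer: row 1: [0, 3/2 + 6*I/5]; row 2: [3/2 + 6*I/5, 0]


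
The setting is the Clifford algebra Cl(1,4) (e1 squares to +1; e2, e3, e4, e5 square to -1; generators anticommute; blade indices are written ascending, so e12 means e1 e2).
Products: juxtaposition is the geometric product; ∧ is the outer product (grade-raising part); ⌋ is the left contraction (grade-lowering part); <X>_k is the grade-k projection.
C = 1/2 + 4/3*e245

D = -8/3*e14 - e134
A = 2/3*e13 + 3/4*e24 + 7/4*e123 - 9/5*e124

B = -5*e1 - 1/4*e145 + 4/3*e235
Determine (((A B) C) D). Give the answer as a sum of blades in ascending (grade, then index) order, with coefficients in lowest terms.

step 1: 10/3*e3 - 7/3*e15 - 35/4*e23 + 9*e24 - 9/20*e25 - 15/4*e124 + 155/144*e125 - 5/6*e345 + 12/5*e1345 - 7/16*e2345
step 2: 9/4*e3 - 3/5*e4 - 12*e5 + 155/108*e14 + 23/6*e15 - 395/72*e23 + 9/2*e24 - 9/40*e25 + 16/5*e123 + 89/72*e124 + 155/288*e125 - 145/12*e345 + 6/5*e1345 - 1343/288*e2345
step 3: -310/81 + 8/5*e1 + 89/27*e2 + 155/108*e3 - 6/5*e5 + 12*e12 - 3/5*e13 - 9/4*e14 + 145/12*e15 - 89/72*e23 + 16/5*e24 + 16/5*e35 - 92/9*e45 - 9/2*e123 - 395/72*e124 - 1343/288*e125 + 6*e134 - 290/9*e135 + 32*e145 - 128/15*e234 + 155/108*e245 + 23/6*e345 + 395/27*e1234 + 1343/108*e1235 - 3/5*e1245 - 12*e1345 - 155/288*e2345 + 9/40*e12345
Answer: -310/81 + 8/5*e1 + 89/27*e2 + 155/108*e3 - 6/5*e5 + 12*e12 - 3/5*e13 - 9/4*e14 + 145/12*e15 - 89/72*e23 + 16/5*e24 + 16/5*e35 - 92/9*e45 - 9/2*e123 - 395/72*e124 - 1343/288*e125 + 6*e134 - 290/9*e135 + 32*e145 - 128/15*e234 + 155/108*e245 + 23/6*e345 + 395/27*e1234 + 1343/108*e1235 - 3/5*e1245 - 12*e1345 - 155/288*e2345 + 9/40*e12345


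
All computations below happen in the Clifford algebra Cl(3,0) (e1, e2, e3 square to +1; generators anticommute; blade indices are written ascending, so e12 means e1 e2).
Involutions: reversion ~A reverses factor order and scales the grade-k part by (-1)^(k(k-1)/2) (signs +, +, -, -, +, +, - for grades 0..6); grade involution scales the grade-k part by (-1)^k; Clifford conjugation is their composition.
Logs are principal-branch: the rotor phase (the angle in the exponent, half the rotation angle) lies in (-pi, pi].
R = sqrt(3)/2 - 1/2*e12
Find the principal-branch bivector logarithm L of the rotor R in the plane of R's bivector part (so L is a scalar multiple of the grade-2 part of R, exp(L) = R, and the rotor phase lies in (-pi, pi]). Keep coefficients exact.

The scalar part of R is sqrt(3)/2, and that scalar determines the rotor phase on the principal branch; recovering the unit plane as bivector-part over sine of the phase gives L = phase * plane.
Concretely: cos(phase) = sqrt(3)/2 gives phase = ±pi/6, and since phase/sin(phase) is even the sign is immaterial: L = (phase/sin(phase)) * <R>_2 = (pi/3) * <R>_2.
Answer: -pi/6*e12


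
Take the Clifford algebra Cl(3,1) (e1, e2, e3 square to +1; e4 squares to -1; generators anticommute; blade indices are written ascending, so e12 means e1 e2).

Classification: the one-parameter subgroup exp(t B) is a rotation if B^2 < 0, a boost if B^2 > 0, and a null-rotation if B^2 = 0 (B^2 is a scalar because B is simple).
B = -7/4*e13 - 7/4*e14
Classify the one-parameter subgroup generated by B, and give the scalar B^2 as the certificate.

B^2 term by term: the squares give (-7/4)^2*(e13)^2 + (-7/4)^2*(e14)^2 = 49/16*(-1) + 49/16*(+1) = 0 (each basis 2-blade squares to minus the product of its generators' squares); cross terms between blades sharing an index anticommute and cancel. So B^2 = 0.
Answer: null-rotation, certificate B^2 = 0. B^2 = 0 is basis-independent, so its sign is the whole story.


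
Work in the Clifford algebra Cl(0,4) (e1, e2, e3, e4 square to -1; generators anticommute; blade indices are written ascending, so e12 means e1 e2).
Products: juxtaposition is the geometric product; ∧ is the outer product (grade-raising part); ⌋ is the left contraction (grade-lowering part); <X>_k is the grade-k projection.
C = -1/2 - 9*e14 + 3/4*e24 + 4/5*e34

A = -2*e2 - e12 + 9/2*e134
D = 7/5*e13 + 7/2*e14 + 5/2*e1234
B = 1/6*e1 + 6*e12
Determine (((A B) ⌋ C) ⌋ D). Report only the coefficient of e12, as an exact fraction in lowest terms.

step 1: 6 - 12*e1 - 1/6*e2 + 1/3*e12 - 3/4*e34 - 27*e234
step 2: -12/5 - 863/8*e4 - 54*e14 + 9/2*e24 + 24/5*e34
step 3: 189 - 6041/16*e1 - 12*e12 + 789/100*e13 - 42/5*e14 + 135*e23 - 4315/16*e123 - 6*e1234
Answer: -12


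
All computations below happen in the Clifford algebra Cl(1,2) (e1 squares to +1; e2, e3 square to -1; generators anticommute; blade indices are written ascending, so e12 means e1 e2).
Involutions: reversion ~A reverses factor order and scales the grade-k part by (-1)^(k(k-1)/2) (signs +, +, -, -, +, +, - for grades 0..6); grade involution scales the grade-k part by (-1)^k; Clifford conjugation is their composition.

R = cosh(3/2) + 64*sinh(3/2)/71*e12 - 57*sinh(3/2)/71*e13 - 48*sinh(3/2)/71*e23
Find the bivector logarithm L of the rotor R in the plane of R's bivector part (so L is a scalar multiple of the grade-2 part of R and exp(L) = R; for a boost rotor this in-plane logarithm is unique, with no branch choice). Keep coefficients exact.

The scalar part of R is cosh(3/2), which fixes the rapidity magnitude through cosh (cosh is even, so it cannot fix the sign — the bivector part carries that); dividing the bivector part by sinh of the rapidity gives the plane, and L = rapidity * plane, where the joint sign ambiguity of (rapidity, plane) cancels in the product.
Concretely: cosh(rapidity) = cosh(3/2) gives rapidity = ±3/2, and since rapidity/sinh(rapidity) is even the sign is immaterial: L = (rapidity/sinh(rapidity)) * <R>_2 = (3/(2*sinh(3/2))) * <R>_2.
Answer: 96/71*e12 - 171/142*e13 - 72/71*e23


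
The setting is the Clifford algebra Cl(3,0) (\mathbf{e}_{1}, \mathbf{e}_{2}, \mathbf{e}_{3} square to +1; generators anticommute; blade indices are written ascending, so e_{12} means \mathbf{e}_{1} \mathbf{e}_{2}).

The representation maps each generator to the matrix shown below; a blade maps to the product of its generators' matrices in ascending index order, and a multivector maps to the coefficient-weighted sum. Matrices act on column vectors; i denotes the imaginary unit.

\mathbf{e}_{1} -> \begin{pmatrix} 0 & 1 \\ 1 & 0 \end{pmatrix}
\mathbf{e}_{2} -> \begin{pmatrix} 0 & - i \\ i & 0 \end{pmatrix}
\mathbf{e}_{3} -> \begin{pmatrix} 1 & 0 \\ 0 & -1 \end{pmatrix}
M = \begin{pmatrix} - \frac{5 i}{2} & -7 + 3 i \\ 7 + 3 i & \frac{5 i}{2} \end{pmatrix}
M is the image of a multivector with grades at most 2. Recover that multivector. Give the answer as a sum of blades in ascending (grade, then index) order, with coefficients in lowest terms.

Method: 1, rho(e_{1}), rho(e_{2}), rho(e_{3}) form a trace-orthogonal basis of the 2x2 complex matrices (tr(X Y) = 2 if X = Y, else 0), so M = m0*1 + m1*rho(e_{1}) + m2*rho(e_{2}) + m3*rho(e_{3}) with m0 = tr(M)/2 = 0, m1 = tr(M rho(e_{1}))/2 = 3 i, m2 = tr(M rho(e_{2}))/2 = - 7 i, m3 = tr(M rho(e_{3}))/2 = - \frac{5 i}{2}.
Multiplying table entries, the bivector images are rho(e_{12}) = i*rho(e_{3}), rho(e_{13}) = -i*rho(e_{2}), rho(e_{23}) = i*rho(e_{1}); with real blade coefficients the real parts of m0..m3 are the coefficients of 1, e_{1}, e_{2}, e_{3} and the imaginary parts give the bivectors (e_{23}: Im m1, e_{13}: -Im m2, e_{12}: Im m3).
Answer: -\frac{5}{2} e_{12} + 7 e_{13} + 3 e_{23}


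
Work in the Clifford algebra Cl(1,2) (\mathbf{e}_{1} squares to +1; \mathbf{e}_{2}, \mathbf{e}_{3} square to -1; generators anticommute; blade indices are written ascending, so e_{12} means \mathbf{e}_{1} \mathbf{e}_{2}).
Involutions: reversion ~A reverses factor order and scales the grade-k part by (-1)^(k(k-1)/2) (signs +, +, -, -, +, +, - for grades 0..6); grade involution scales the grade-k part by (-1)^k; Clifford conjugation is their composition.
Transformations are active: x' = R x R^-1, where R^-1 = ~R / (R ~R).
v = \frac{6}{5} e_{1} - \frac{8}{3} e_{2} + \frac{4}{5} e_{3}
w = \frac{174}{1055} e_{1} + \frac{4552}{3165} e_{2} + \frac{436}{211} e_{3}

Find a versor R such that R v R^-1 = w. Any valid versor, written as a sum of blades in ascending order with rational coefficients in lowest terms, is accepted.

Key observation: q(v) = q(w) = -\frac{284}{45} (sandwiches preserve the norm), so R = v + w = \frac{288}{211} e_{1} - \frac{1296}{1055} e_{2} + \frac{3024}{1055} e_{3} works whenever it is invertible — the component of v along it is kept and (v - w)/2 reverses, sending v to w.
Answer: \frac{288}{211} e_{1} - \frac{1296}{1055} e_{2} + \frac{3024}{1055} e_{3}


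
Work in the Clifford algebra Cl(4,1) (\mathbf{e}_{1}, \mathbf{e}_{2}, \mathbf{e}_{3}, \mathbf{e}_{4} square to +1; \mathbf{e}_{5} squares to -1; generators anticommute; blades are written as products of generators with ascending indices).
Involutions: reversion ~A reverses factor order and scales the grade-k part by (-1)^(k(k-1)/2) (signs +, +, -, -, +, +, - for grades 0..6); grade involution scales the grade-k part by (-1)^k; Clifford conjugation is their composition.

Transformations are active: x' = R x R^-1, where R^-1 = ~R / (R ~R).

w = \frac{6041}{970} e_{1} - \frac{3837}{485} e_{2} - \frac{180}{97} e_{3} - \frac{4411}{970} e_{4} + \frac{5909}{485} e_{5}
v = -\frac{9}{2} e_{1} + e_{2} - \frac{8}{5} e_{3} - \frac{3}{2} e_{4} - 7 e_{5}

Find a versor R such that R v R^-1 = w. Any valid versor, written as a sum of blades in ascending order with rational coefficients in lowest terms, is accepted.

Sketch: the shared square -\frac{1147}{50} makes R = v + w = \frac{838}{485} e_{1} - \frac{3352}{485} e_{2} - \frac{1676}{485} e_{3} - \frac{2933}{485} e_{4} + \frac{2514}{485} e_{5} the natural versor; its sandwich fixes that direction, negates (v - w)/2, and sends v to w.
Answer: \frac{838}{485} e_{1} - \frac{3352}{485} e_{2} - \frac{1676}{485} e_{3} - \frac{2933}{485} e_{4} + \frac{2514}{485} e_{5}


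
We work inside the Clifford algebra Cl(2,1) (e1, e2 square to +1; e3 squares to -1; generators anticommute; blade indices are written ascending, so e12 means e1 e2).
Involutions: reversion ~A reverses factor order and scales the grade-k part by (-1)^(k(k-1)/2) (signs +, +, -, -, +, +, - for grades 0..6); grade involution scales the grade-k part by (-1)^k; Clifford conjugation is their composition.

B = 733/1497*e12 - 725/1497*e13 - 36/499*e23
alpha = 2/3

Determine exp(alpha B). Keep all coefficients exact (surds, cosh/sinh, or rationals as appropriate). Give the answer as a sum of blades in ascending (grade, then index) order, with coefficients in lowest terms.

B^2 term by term: the squares give (733/1497)^2*(e12)^2 + (-725/1497)^2*(e13)^2 + (-36/499)^2*(e23)^2 = 537289/2241009*(-1) + 525625/2241009*(+1) + 1296/249001*(+1) = 0 (each basis 2-blade squares to minus the product of its generators' squares); cross terms between blades sharing an index anticommute and cancel. So B^2 = 0.
B^2 = 0, so the series truncates immediately: exp(alpha B) = 1 + alpha B (parabolic case).
Answer: 1 + 1466/4491*e12 - 1450/4491*e13 - 24/499*e23


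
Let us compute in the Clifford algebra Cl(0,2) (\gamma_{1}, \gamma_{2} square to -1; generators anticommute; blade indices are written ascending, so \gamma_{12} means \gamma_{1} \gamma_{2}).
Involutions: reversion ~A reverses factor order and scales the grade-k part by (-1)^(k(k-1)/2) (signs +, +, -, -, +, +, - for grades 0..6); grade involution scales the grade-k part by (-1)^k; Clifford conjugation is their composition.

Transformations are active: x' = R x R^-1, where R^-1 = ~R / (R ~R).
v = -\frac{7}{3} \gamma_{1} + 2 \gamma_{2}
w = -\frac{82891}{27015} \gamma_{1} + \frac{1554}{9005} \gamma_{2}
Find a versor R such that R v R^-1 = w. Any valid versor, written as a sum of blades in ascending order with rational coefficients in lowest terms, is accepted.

Sketch: the shared square -\frac{85}{9} makes R = v + w = -\frac{48642}{9005} \gamma_{1} + \frac{19564}{9005} \gamma_{2} the natural versor; its sandwich fixes that direction, negates (v - w)/2, and sends v to w.
Answer: -\frac{48642}{9005} \gamma_{1} + \frac{19564}{9005} \gamma_{2}


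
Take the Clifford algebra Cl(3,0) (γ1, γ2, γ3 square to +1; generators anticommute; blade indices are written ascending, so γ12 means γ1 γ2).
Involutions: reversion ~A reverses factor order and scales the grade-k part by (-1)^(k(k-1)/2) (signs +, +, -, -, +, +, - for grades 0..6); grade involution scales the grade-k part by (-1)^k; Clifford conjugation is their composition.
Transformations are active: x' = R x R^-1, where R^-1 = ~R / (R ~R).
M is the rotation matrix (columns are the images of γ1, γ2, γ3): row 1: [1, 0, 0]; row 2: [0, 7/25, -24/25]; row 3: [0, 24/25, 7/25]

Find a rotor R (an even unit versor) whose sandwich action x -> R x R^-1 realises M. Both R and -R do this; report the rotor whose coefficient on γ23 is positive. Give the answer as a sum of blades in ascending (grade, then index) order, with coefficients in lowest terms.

Method: write R = a + b12*γ12 + b13*γ13 + b23*γ23 with a^2 + b12^2 + b13^2 + b23^2 = 1 (so R^-1 = ~R). Expanding the columns R e_j ~R gives tr M = 4a^2 - 1 and, from the antisymmetric part, M21 - M12 = -4a*b12, M13 - M31 = 4a*b13, M32 - M23 = -4a*b23.
Here tr M = 39/25, so a^2 = (1 + tr M)/4 = 16/25 and a = ±4/5. Taking a = 4/5: M21 - M12 = 0, M13 - M31 = 0, M32 - M23 = 48/25, giving b12 = 0, b13 = 0, b23 = -3/5, i.e. R = 4/5 - 3/5*γ23.
Its γ23 coefficient is negative, so report the other preimage -R.
Answer: -4/5 + 3/5*γ23. Key observation: the double cover Spin(3) -> SO(3) sends R and -R to the same matrix (trace 39/25 here), so the stated sign of the γ23 coefficient is what selects one sheet.


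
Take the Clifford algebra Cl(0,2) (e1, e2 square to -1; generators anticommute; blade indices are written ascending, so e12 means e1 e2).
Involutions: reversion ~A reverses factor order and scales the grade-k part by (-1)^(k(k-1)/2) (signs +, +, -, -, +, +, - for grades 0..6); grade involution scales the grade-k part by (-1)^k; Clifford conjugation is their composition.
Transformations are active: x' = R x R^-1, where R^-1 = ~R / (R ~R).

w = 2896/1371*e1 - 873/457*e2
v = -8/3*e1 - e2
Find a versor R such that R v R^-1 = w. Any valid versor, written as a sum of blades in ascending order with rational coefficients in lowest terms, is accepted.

Since q(v) = q(w) = -73/9, the sum R = v + w = -760/1371*e1 - 1330/457*e2 does the job whenever invertible.
Answer: -760/1371*e1 - 1330/457*e2


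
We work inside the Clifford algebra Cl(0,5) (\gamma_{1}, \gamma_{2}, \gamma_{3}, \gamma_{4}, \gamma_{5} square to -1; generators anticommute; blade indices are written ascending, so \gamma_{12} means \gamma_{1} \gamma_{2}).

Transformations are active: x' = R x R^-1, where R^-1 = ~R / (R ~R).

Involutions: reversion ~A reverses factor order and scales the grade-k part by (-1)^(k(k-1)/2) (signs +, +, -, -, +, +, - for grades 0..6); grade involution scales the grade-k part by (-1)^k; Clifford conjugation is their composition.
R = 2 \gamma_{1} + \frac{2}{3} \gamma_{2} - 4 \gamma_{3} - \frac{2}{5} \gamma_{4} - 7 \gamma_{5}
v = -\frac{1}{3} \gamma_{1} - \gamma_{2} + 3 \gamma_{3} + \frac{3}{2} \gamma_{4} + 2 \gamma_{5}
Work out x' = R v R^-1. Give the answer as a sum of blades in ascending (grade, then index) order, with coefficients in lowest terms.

~R = 2 \gamma_{1} + \frac{2}{3} \gamma_{2} - 4 \gamma_{3} - \frac{2}{5} \gamma_{4} - 7 \gamma_{5}, and R ~R = -\frac{15661}{225}, so R^-1 = ~R / (-\frac{15661}{225}).
R v = \frac{419}{15} - \frac{16}{9} \gamma_{12} + \frac{14}{3} \gamma_{13} + \frac{43}{15} \gamma_{14} + \frac{5}{3} \gamma_{15} - 2 \gamma_{23} + \frac{3}{5} \gamma_{24} - \frac{17}{3} \gamma_{25} - \frac{24}{5} \gamma_{34} + 13 \gamma_{35} + \frac{97}{10} \gamma_{45}
Answer: -\frac{59759}{46983} \gamma_{1} + \frac{7281}{15661} \gamma_{2} + \frac{3297}{15661} \gamma_{3} - \frac{36927}{31322} \gamma_{4} + \frac{56668}{15661} \gamma_{5}


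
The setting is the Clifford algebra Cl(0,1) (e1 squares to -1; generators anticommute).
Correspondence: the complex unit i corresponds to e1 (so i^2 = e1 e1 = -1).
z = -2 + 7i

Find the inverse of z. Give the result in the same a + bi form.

In blades: z = -2 + 7*e1.
With qbar = -2 - 7*e1 (scalar fixed, mapped units negated), z qbar = 53 (the sum of squared coefficients), so z^-1 = qbar / (53) = -2/53 - 7/53*e1; translating back:
Answer: -2/53 - 7/53*i


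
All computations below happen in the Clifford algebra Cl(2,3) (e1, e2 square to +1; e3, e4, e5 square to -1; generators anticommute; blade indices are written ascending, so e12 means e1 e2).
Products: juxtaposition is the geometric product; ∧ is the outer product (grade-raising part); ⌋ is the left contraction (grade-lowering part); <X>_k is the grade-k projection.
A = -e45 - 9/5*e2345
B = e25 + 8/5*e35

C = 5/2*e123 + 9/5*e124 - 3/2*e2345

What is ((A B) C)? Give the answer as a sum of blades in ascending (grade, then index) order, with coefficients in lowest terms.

step 1: -47/25*e24 - 1/5*e34
step 2: -423/125*e1 - 3/10*e25 - 141/50*e35 + 9/25*e123 - 1/2*e124 - 47/10*e134
Answer: -423/125*e1 - 3/10*e25 - 141/50*e35 + 9/25*e123 - 1/2*e124 - 47/10*e134


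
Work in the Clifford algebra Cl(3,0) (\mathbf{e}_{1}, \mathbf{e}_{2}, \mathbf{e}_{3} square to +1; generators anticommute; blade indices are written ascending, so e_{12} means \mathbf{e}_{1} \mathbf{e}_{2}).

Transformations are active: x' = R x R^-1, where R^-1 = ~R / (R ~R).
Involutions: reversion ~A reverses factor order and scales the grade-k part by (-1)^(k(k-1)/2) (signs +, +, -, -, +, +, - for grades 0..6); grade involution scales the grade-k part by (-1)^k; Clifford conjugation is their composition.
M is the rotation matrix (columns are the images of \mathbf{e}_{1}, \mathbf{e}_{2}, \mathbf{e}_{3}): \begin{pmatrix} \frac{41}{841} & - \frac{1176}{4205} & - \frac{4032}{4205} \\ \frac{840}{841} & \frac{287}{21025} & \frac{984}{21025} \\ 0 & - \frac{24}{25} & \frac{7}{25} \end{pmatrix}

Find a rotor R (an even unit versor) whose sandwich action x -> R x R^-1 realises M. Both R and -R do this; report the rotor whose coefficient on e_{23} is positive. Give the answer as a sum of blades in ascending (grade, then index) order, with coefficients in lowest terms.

Method: write R = a + b12*e_{12} + b13*e_{13} + b23*e_{23} with a^2 + b12^2 + b13^2 + b23^2 = 1 (so R^-1 = ~R). Expanding the columns R e_j ~R gives tr M = 4a^2 - 1 and, from the antisymmetric part, M21 - M12 = -4a*b12, M13 - M31 = 4a*b13, M32 - M23 = -4a*b23.
Here tr M = \frac{7199}{21025}, so a^2 = (1 + tr M)/4 = \frac{7056}{21025} and a = ±\frac{84}{145}. Taking a = \frac{84}{145}: M21 - M12 = \frac{5376}{4205}, M13 - M31 = -\frac{4032}{4205}, M32 - M23 = -\frac{21168}{21025}, giving b12 = -\frac{16}{29}, b13 = -\frac{12}{29}, b23 = \frac{63}{145}, i.e. R = \frac{84}{145} - \frac{16}{29} e_{12} - \frac{12}{29} e_{13} + \frac{63}{145} e_{23}.
Its e_{23} coefficient is already positive.
Answer: \frac{84}{145} - \frac{16}{29} e_{12} - \frac{12}{29} e_{13} + \frac{63}{145} e_{23}. Sheet selection: the two-to-one cover makes ±R indistinguishable at the matrix level (trace \frac{7199}{21025}), so uniqueness comes from the required sign on e_{23}.


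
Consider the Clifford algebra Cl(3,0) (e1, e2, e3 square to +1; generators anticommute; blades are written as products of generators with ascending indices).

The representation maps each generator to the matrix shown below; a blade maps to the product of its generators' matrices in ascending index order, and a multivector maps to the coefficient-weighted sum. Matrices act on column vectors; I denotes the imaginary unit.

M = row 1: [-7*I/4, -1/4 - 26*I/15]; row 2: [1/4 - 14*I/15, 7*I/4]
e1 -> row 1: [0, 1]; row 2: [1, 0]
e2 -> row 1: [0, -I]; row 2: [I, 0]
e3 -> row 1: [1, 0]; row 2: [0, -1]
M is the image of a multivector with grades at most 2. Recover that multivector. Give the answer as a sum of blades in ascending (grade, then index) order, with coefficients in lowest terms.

Method: 1, rho(e1), rho(e2), rho(e3) form a trace-orthogonal basis of the 2x2 complex matrices (tr(X Y) = 2 if X = Y, else 0), so M = m0*1 + m1*rho(e1) + m2*rho(e2) + m3*rho(e3) with m0 = tr(M)/2 = 0, m1 = tr(M rho(e1))/2 = -4*I/3, m2 = tr(M rho(e2))/2 = 2/5 - I/4, m3 = tr(M rho(e3))/2 = -7*I/4.
Multiplying table entries, the bivector images are rho(e1 e2) = I*rho(e3), rho(e1 e3) = -I*rho(e2), rho(e2 e3) = I*rho(e1); with real blade coefficients the real parts of m0..m3 are the coefficients of 1, e1, e2, e3 and the imaginary parts give the bivectors (e2 e3: Im m1, e1 e3: -Im m2, e1 e2: Im m3).
Answer: 2/5*e2 - 7/4*e1 e2 + 1/4*e1 e3 - 4/3*e2 e3


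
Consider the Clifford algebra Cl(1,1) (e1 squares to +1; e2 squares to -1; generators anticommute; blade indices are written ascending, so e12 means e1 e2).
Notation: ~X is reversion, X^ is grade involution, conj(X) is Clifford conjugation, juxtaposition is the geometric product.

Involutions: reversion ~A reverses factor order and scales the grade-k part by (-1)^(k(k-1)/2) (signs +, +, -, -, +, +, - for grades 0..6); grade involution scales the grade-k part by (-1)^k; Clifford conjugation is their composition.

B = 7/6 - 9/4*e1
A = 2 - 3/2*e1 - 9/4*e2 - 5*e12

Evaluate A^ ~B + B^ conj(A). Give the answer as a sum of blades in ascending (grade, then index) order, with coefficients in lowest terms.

first term: -25/24 - 11/4*e1 - 69/8*e2 - 37/48*e12
second term: 137/24 + 25/4*e1 + 111/8*e2 + 523/48*e12
Answer: 14/3 + 7/2*e1 + 21/4*e2 + 81/8*e12


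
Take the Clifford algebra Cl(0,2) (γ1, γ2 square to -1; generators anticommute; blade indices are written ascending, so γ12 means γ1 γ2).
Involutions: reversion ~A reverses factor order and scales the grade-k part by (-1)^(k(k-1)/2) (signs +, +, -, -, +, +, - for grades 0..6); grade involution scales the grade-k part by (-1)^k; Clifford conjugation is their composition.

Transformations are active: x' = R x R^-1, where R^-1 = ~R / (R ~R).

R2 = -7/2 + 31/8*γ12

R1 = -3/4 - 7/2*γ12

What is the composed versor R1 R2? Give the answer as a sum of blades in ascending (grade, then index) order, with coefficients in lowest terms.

Distribute over the terms of R1 (each basis-blade product reordered to ascending indices, repeated generators contracted through their squares):
(-3/4) R2 = 21/8 - 93/32*γ12
(-7/2*γ12) R2 = 217/16 + 49/4*γ12
Summing the partial products and collecting blades:
Answer: 259/16 + 299/32*γ12


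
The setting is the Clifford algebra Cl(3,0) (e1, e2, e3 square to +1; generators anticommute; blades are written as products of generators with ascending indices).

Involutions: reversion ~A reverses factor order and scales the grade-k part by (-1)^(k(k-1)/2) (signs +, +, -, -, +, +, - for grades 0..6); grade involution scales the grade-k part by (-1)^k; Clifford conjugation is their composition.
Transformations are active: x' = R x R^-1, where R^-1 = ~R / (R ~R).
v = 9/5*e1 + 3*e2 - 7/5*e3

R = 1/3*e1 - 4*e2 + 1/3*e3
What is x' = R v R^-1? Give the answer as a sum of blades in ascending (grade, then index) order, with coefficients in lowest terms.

~R = 1/3*e1 - 4*e2 + 1/3*e3, and R ~R = 146/9, so R^-1 = ~R / (146/9).
R v = -178/15 + 41/5*e1 e2 - 16/15*e1 e3 + 23/5*e2 e3
Answer: -167/73*e1 + 1041/365*e2 + 333/365*e3


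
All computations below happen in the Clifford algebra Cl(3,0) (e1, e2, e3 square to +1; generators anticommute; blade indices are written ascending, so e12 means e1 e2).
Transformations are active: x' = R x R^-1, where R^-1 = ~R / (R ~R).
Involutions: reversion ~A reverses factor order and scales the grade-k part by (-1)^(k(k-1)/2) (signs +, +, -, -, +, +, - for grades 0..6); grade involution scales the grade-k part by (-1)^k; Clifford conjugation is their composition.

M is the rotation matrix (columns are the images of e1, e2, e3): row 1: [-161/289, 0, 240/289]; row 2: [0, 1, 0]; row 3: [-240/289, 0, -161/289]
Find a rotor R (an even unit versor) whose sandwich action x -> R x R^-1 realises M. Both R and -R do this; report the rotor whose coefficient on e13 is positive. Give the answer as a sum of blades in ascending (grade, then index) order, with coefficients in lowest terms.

Method: write R = a + b12*e12 + b13*e13 + b23*e23 with a^2 + b12^2 + b13^2 + b23^2 = 1 (so R^-1 = ~R). Expanding the columns R e_j ~R gives tr M = 4a^2 - 1 and, from the antisymmetric part, M21 - M12 = -4a*b12, M13 - M31 = 4a*b13, M32 - M23 = -4a*b23.
Here tr M = -33/289, so a^2 = (1 + tr M)/4 = 64/289 and a = ±8/17. Taking a = 8/17: M21 - M12 = 0, M13 - M31 = 480/289, M32 - M23 = 0, giving b12 = 0, b13 = 15/17, b23 = 0, i.e. R = 8/17 + 15/17*e13.
Its e13 coefficient is already positive.
Answer: 8/17 + 15/17*e13. Recall the cover is two-to-one: with M of trace -33/289, both preimages act alike, and the stated e13 sign chooses the sheet.


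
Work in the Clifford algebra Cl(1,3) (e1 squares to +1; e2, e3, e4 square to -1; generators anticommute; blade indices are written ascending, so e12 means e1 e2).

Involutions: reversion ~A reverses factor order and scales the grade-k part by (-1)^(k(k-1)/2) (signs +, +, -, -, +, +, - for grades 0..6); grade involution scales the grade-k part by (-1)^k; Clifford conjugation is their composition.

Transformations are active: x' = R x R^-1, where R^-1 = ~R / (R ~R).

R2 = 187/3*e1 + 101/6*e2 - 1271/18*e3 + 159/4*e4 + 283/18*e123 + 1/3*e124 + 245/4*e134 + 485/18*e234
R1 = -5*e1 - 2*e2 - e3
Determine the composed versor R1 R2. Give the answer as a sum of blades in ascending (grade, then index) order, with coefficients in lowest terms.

Distribute over the terms of R1 (each basis-blade product reordered to ascending indices, repeated generators contracted through their squares):
(-5*e1) R2 = -935/3 - 505/6*e12 + 6355/18*e13 - 795/4*e14 - 1415/18*e23 - 5/3*e24 - 1225/4*e34 - 2425/18*e1234
(-2*e2) R2 = 101/3 + 374/3*e12 - 283/9*e13 - 2/3*e14 + 1271/9*e23 - 159/2*e24 + 485/9*e34 + 245/2*e1234
(-e3) R2 = -1271/18 + 283/18*e12 + 187/3*e13 - 245/4*e14 + 101/6*e23 - 485/18*e24 - 159/4*e34 - 1/3*e1234
Summing the partial products and collecting blades:
Answer: -6275/18 + 506/9*e12 + 6911/18*e13 - 782/3*e14 + 715/9*e23 - 973/9*e24 - 2629/9*e34 - 113/9*e1234
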